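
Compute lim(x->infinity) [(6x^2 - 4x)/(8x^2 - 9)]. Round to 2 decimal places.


For limits at infinity with equal-degree polynomials,
we compare leading coefficients.
Numerator leading term: 6x^2
Denominator leading term: 8x^2
Divide both by x^2:
lim = (6 - 4/x) / (8 - 9/x^2)
As x -> infinity, the 1/x and 1/x^2 terms vanish:
= 6/8 = 3/4 = 0.75

0.75


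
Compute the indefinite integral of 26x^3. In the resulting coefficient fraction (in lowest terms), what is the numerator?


Apply the power rule for integration:
integral of ax^n dx = a/(n+1) * x^(n+1) + C
integral of 26x^3 dx
= 26/4 * x^4 + C
= 13/2 * x^4 + C
The coefficient in lowest terms is 13/2, and its numerator is 13

13


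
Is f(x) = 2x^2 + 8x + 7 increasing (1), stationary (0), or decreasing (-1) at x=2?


Compute f'(x) to determine behavior:
f'(x) = 4x + 8
f'(2) = 4 * 2 + 8
= 8 + 8
= 16
Since f'(2) > 0, the function is increasing (1)

1


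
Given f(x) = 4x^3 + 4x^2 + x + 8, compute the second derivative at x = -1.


First derivative:
f'(x) = 12x^2 + 8x + 1
Second derivative:
f''(x) = 24x + 8
Substitute x = -1:
f''(-1) = 24 * (-1) + 8
= -24 + 8
= -16

-16


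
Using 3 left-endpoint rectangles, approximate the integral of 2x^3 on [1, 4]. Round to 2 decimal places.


Left Riemann sum uses left endpoints of each subinterval.
Interval: [1, 4], n = 3
dx = (4 - 1) / 3 = 1
Left endpoints: [1, 2, 3]
f values: [2, 16, 54]
Sum = dx * (sum of f values)
= 1 * 72
= 72 = 72.00

72.00


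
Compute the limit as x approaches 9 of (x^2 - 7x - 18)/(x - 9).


Direct substitution gives 0/0, so we factor the numerator.
Factor: (x^2 - 7x - 18) = (x - 9)(x + 2)
Cancel the common factor (x - 9):
(x^2 - 7x - 18)/(x - 9) = (x + 2)
Now substitute x = 9:
= (9) - (-2) = 11

11


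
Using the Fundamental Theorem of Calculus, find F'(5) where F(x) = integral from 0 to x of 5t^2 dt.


By the Fundamental Theorem of Calculus (Part 1):
If F(x) = integral from 0 to x of f(t) dt, then F'(x) = f(x)
Here f(t) = 5t^2
So F'(x) = 5x^2
Evaluate at x = 5:
F'(5) = 5 * 5^2
= 5 * 25
= 125

125


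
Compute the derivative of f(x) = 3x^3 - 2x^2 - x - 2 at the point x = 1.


Differentiate f(x) = 3x^3 - 2x^2 - x - 2 term by term:
f'(x) = 9x^2 - 4x - 1
Substitute x = 1:
f'(1) = 9 * 1^2 - 4 * 1 - 1
= 9 - 4 - 1
= 4

4


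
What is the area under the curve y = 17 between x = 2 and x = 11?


The area under a constant function y = 17 is a rectangle.
Width = 11 - 2 = 9
Height = 17
Area = width * height
= 9 * 17
= 153

153


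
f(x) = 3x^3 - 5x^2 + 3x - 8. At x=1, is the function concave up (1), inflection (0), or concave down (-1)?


Concavity is determined by the sign of f''(x).
f(x) = 3x^3 - 5x^2 + 3x - 8
f'(x) = 9x^2 - 10x + 3
f''(x) = 18x - 10
f''(1) = 18 * 1 - 10
= 18 - 10
= 8
Since f''(1) > 0, the function is concave up (1)

1


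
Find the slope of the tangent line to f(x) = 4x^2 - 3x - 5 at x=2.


The slope of the tangent line equals f'(x) at the point.
f(x) = 4x^2 - 3x - 5
f'(x) = 8x - 3
At x = 2:
f'(2) = 8 * 2 - 3
= 16 - 3
= 13

13


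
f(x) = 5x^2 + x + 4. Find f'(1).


Differentiate term by term using power and sum rules:
f(x) = 5x^2 + x + 4
f'(x) = 10x + 1
Substitute x = 1:
f'(1) = 10 * 1 + 1
= 10 + 1
= 11

11


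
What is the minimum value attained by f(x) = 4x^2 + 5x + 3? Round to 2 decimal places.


For a quadratic f(x) = ax^2 + bx + c with a > 0, the minimum is at the vertex.
Vertex x-coordinate: x = -b/(2a)
x = -(5) / (2 * 4)
x = -5/8
Substitute back to find the minimum value:
f(-5/8) = 4 * (-5/8)^2 + 5 * (-5/8) + 3
= 25/16 - 25/8 + 3
= 23/16 ≈ 1.44

1.44


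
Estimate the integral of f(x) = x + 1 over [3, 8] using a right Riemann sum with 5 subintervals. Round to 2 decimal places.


Right Riemann sum uses right endpoints of each subinterval.
Interval: [3, 8], n = 5
dx = (8 - 3) / 5 = 1
Right endpoints: [4, 5, 6, 7, 8]
f values: [5, 6, 7, 8, 9]
Sum = dx * (sum of f values)
= 1 * 35
= 35 = 35.00

35.00


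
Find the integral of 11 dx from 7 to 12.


The integral of a constant k over [a, b] equals k * (b - a).
integral from 7 to 12 of 11 dx
= 11 * (12 - 7)
= 11 * 5
= 55

55


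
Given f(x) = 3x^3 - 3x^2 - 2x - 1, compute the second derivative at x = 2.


First derivative:
f'(x) = 9x^2 - 6x - 2
Second derivative:
f''(x) = 18x - 6
Substitute x = 2:
f''(2) = 18 * 2 - 6
= 36 - 6
= 30

30


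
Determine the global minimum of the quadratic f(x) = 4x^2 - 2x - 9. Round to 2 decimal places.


For a quadratic f(x) = ax^2 + bx + c with a > 0, the minimum is at the vertex.
Vertex x-coordinate: x = -b/(2a)
x = -(-2) / (2 * 4)
x = 2/8 = 1/4
Substitute back to find the minimum value:
f(1/4) = 4 * (1/4)^2 - 2 * (1/4) - 9
= 1/4 - 1/2 - 9
= -37/4 = -9.25

-9.25


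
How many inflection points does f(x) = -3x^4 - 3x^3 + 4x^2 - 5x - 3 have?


Inflection points occur where f''(x) = 0 and concavity changes.
f(x) = -3x^4 - 3x^3 + 4x^2 - 5x - 3
f'(x) = -12x^3 - 9x^2 + 8x - 5
f''(x) = -36x^2 - 18x + 8
This is a quadratic in x. Use the discriminant to count real roots.
Discriminant = (-18)^2 - 4 * (-36) * 8
= 324 - (-1152)
= 1476
Since discriminant > 0, f''(x) = 0 has 2 distinct real solutions.
A quadratic with two distinct real roots changes sign at each root, so concavity changes at both.
Number of inflection points: 2

2


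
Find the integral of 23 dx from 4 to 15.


The integral of a constant k over [a, b] equals k * (b - a).
integral from 4 to 15 of 23 dx
= 23 * (15 - 4)
= 23 * 11
= 253

253


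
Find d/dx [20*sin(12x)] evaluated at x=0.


Apply the chain rule to differentiate 20*sin(12x):
d/dx [20*sin(12x)]
= 20 * cos(12x) * d/dx(12x)
= 20 * 12 * cos(12x)
= 240 * cos(12x)
Evaluate at x = 0:
= 240 * cos(0)
= 240 * 1
= 240

240


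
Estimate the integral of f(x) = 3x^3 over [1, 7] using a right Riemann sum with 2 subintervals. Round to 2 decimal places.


Right Riemann sum uses right endpoints of each subinterval.
Interval: [1, 7], n = 2
dx = (7 - 1) / 2 = 3
Right endpoints: [4, 7]
f values: [192, 1029]
Sum = dx * (sum of f values)
= 3 * 1221
= 3663 = 3663.00

3663.00


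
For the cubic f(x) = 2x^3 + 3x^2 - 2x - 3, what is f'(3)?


Differentiate f(x) = 2x^3 + 3x^2 - 2x - 3 term by term:
f'(x) = 6x^2 + 6x - 2
Substitute x = 3:
f'(3) = 6 * 3^2 + 6 * 3 - 2
= 54 + 18 - 2
= 70

70


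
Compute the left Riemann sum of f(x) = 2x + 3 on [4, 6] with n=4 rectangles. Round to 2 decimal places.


Left Riemann sum uses left endpoints of each subinterval.
Interval: [4, 6], n = 4
dx = (6 - 4) / 4 = 1/2
Left endpoints: [4, 9/2, 5, 11/2]
f values: [11, 12, 13, 14]
Sum = dx * (sum of f values)
= 1/2 * 50
= 25 = 25.00

25.00


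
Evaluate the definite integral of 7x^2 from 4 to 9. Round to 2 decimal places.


Find the antiderivative of 7x^2:
F(x) = 7/3 * x^3
Apply the Fundamental Theorem of Calculus:
F(9) - F(4)
= 7/3 * 9^3 - 7/3 * 4^3
= 7/3 * (729 - 64)
= 7/3 * 665
= 4655/3 ≈ 1551.67

1551.67


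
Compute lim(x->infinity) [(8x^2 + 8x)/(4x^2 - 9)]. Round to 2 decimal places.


For limits at infinity with equal-degree polynomials,
we compare leading coefficients.
Numerator leading term: 8x^2
Denominator leading term: 4x^2
Divide both by x^2:
lim = (8 + 8/x) / (4 - 9/x^2)
As x -> infinity, the 1/x and 1/x^2 terms vanish:
= 8/4 = 2 = 2.00

2.00


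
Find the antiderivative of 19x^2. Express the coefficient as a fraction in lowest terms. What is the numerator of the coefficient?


Apply the power rule for integration:
integral of ax^n dx = a/(n+1) * x^(n+1) + C
integral of 19x^2 dx
= 19/3 * x^3 + C
The coefficient in lowest terms is 19/3, and its numerator is 19

19


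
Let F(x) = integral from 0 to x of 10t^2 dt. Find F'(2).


By the Fundamental Theorem of Calculus (Part 1):
If F(x) = integral from 0 to x of f(t) dt, then F'(x) = f(x)
Here f(t) = 10t^2
So F'(x) = 10x^2
Evaluate at x = 2:
F'(2) = 10 * 2^2
= 10 * 4
= 40

40


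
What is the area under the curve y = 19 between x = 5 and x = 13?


The area under a constant function y = 19 is a rectangle.
Width = 13 - 5 = 8
Height = 19
Area = width * height
= 8 * 19
= 152

152


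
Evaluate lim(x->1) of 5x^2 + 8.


Since polynomials are continuous, we use direct substitution.
lim(x->1) of 5x^2 + 8
= 5 * 1^2 + 0 * 1 + 8
= 5 + 0 + 8
= 13

13


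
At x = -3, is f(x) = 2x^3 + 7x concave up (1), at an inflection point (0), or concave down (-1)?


Concavity is determined by the sign of f''(x).
f(x) = 2x^3 + 7x
f'(x) = 6x^2 + 7
f''(x) = 12x
f''(-3) = 12 * (-3) + 0
= -36 + 0
= -36
Since f''(-3) < 0, the function is concave down (-1)

-1


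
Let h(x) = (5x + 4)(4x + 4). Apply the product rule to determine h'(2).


Let u(x) = 5x + 4 and v(x) = 4x + 4
u'(x) = 5
v'(x) = 4
Product rule: h'(x) = u'(x)*v(x) + u(x)*v'(x)
= 5 * (4x + 4) + (5x + 4) * 4
At x = 2:
u(2) = 5 * 2 + 4 = 14
v(2) = 4 * 2 + 4 = 12
h'(2) = 5 * 12 + 14 * 4
= 60 + 56
= 116

116


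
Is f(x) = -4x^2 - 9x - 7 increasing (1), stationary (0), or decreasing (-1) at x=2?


Compute f'(x) to determine behavior:
f'(x) = -8x - 9
f'(2) = -8 * 2 - 9
= -16 - 9
= -25
Since f'(2) < 0, the function is decreasing (-1)

-1


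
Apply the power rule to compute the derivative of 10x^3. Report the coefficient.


We apply the power rule: d/dx [ax^n] = a*n * x^(n-1)
d/dx [10x^3]
= 10 * 3 * x^(3-1)
= 30x^2
The coefficient is 30

30


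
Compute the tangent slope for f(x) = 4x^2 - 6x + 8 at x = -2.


The slope of the tangent line equals f'(x) at the point.
f(x) = 4x^2 - 6x + 8
f'(x) = 8x - 6
At x = -2:
f'(-2) = 8 * (-2) - 6
= -16 - 6
= -22

-22


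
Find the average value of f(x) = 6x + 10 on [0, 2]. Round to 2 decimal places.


Average value = 1/(b-a) * integral from a to b of f(x) dx
First compute the integral of 6x + 10:
F(x) = 3x^2 + 10x
F(2) = 3 * 4 + 10 * 2 = 32
F(0) = 3 * 0 + 10 * 0 = 0
Integral = 32 - 0 = 32
Average = 32 / (2 - 0) = 32 / 2
= 16 = 16.00

16.00


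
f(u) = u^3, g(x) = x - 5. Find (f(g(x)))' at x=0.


Using the chain rule: (f(g(x)))' = f'(g(x)) * g'(x)
First, find g(0):
g(0) = 1 * 0 - 5 = -5
Next, f'(u) = 3u^2
And g'(x) = 1
So f'(g(0)) * g'(0)
= 3 * (-5)^2 * 1
= 3 * 25 * 1
= 75

75


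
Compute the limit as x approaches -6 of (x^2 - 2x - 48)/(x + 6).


Direct substitution gives 0/0, so we factor the numerator.
Factor: (x^2 - 2x - 48) = (x + 6)(x - 8)
Cancel the common factor (x + 6):
(x^2 - 2x - 48)/(x + 6) = (x - 8)
Now substitute x = -6:
= (-6) - (8) = -14

-14


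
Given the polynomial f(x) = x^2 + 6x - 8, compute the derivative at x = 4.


Differentiate term by term using power and sum rules:
f(x) = x^2 + 6x - 8
f'(x) = 2x + 6
Substitute x = 4:
f'(4) = 2 * 4 + 6
= 8 + 6
= 14

14


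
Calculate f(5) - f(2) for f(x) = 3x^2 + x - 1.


Net change = f(b) - f(a)
f(x) = 3x^2 + x - 1
Compute f(5):
f(5) = 3 * 5^2 + 1 * 5 - 1
= 75 + 5 - 1
= 79
Compute f(2):
f(2) = 3 * 2^2 + 1 * 2 - 1
= 12 + 2 - 1
= 13
Net change = 79 - 13 = 66

66


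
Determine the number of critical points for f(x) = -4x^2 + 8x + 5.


Find where f'(x) = 0:
f'(x) = -8x + 8
Set f'(x) = 0:
-8x + 8 = 0
x = -8 / (-8) = 1
This is a linear equation in x, so there is exactly one solution.
Number of critical points: 1

1


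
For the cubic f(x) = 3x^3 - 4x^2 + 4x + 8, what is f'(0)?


Differentiate f(x) = 3x^3 - 4x^2 + 4x + 8 term by term:
f'(x) = 9x^2 - 8x + 4
Substitute x = 0:
f'(0) = 9 * 0^2 - 8 * 0 + 4
= 0 + 0 + 4
= 4

4


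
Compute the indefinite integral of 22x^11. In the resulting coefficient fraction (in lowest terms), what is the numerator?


Apply the power rule for integration:
integral of ax^n dx = a/(n+1) * x^(n+1) + C
integral of 22x^11 dx
= 22/12 * x^12 + C
= 11/6 * x^12 + C
The coefficient in lowest terms is 11/6, and its numerator is 11

11


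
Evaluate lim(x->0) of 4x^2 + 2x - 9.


Since polynomials are continuous, we use direct substitution.
lim(x->0) of 4x^2 + 2x - 9
= 4 * 0^2 + 2 * 0 - 9
= 0 + 0 - 9
= -9

-9


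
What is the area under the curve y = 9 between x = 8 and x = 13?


The area under a constant function y = 9 is a rectangle.
Width = 13 - 8 = 5
Height = 9
Area = width * height
= 5 * 9
= 45

45


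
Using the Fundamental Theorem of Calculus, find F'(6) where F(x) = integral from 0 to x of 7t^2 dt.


By the Fundamental Theorem of Calculus (Part 1):
If F(x) = integral from 0 to x of f(t) dt, then F'(x) = f(x)
Here f(t) = 7t^2
So F'(x) = 7x^2
Evaluate at x = 6:
F'(6) = 7 * 6^2
= 7 * 36
= 252

252


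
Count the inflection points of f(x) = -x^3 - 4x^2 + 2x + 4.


Inflection points occur where f''(x) = 0 and concavity changes.
f(x) = -x^3 - 4x^2 + 2x + 4
f'(x) = -3x^2 - 8x + 2
f''(x) = -6x - 8
Set f''(x) = 0:
-6x - 8 = 0
x = 8 / (-6) = -4/3
Since f''(x) is linear (degree 1), it changes sign at this point.
Therefore there is exactly 1 inflection point.

1


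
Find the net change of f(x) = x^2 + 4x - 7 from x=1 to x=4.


Net change = f(b) - f(a)
f(x) = x^2 + 4x - 7
Compute f(4):
f(4) = 1 * 4^2 + 4 * 4 - 7
= 16 + 16 - 7
= 25
Compute f(1):
f(1) = 1 * 1^2 + 4 * 1 - 7
= 1 + 4 - 7
= -2
Net change = 25 - (-2) = 27

27


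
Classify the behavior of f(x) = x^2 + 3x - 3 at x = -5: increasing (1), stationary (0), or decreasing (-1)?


Compute f'(x) to determine behavior:
f'(x) = 2x + 3
f'(-5) = 2 * (-5) + 3
= -10 + 3
= -7
Since f'(-5) < 0, the function is decreasing (-1)

-1


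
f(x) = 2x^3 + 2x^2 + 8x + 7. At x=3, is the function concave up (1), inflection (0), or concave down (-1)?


Concavity is determined by the sign of f''(x).
f(x) = 2x^3 + 2x^2 + 8x + 7
f'(x) = 6x^2 + 4x + 8
f''(x) = 12x + 4
f''(3) = 12 * 3 + 4
= 36 + 4
= 40
Since f''(3) > 0, the function is concave up (1)

1


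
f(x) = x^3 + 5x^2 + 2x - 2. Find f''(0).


First derivative:
f'(x) = 3x^2 + 10x + 2
Second derivative:
f''(x) = 6x + 10
Substitute x = 0:
f''(0) = 6 * 0 + 10
= 0 + 10
= 10

10


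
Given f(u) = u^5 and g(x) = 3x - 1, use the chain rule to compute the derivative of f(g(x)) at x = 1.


Using the chain rule: (f(g(x)))' = f'(g(x)) * g'(x)
First, find g(1):
g(1) = 3 * 1 - 1 = 2
Next, f'(u) = 5u^4
And g'(x) = 3
So f'(g(1)) * g'(1)
= 5 * 2^4 * 3
= 5 * 16 * 3
= 240

240


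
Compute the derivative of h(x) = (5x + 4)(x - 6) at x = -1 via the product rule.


Let u(x) = 5x + 4 and v(x) = x - 6
u'(x) = 5
v'(x) = 1
Product rule: h'(x) = u'(x)*v(x) + u(x)*v'(x)
= 5 * (x - 6) + (5x + 4) * 1
At x = -1:
u(-1) = 5 * (-1) + 4 = -1
v(-1) = 1 * (-1) - 6 = -7
h'(-1) = 5 * (-7) + (-1) * 1
= -35 - 1
= -36

-36


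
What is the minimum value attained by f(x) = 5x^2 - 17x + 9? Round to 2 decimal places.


For a quadratic f(x) = ax^2 + bx + c with a > 0, the minimum is at the vertex.
Vertex x-coordinate: x = -b/(2a)
x = -(-17) / (2 * 5)
x = 17/10
Substitute back to find the minimum value:
f(17/10) = 5 * (17/10)^2 - 17 * (17/10) + 9
= 289/20 - 289/10 + 9
= -109/20 = -5.45

-5.45


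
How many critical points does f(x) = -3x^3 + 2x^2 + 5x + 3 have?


Find where f'(x) = 0:
f(x) = -3x^3 + 2x^2 + 5x + 3
f'(x) = -9x^2 + 4x + 5
This is a quadratic in x. Use the discriminant to count real roots.
Discriminant = (4)^2 - 4 * (-9) * 5
= 16 - (-180)
= 196
Since discriminant > 0, f'(x) = 0 has 2 real solutions.
Number of critical points: 2

2


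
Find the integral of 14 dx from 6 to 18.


The integral of a constant k over [a, b] equals k * (b - a).
integral from 6 to 18 of 14 dx
= 14 * (18 - 6)
= 14 * 12
= 168

168


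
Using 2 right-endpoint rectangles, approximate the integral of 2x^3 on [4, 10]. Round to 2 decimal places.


Right Riemann sum uses right endpoints of each subinterval.
Interval: [4, 10], n = 2
dx = (10 - 4) / 2 = 3
Right endpoints: [7, 10]
f values: [686, 2000]
Sum = dx * (sum of f values)
= 3 * 2686
= 8058 = 8058.00

8058.00


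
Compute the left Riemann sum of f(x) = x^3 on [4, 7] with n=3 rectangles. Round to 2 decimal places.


Left Riemann sum uses left endpoints of each subinterval.
Interval: [4, 7], n = 3
dx = (7 - 4) / 3 = 1
Left endpoints: [4, 5, 6]
f values: [64, 125, 216]
Sum = dx * (sum of f values)
= 1 * 405
= 405 = 405.00

405.00


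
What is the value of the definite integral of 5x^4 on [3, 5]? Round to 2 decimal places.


Find the antiderivative of 5x^4:
F(x) = 5/5 * x^5
Apply the Fundamental Theorem of Calculus:
F(5) - F(3)
= 5/5 * 5^5 - 5/5 * 3^5
= 5/5 * (3125 - 243)
= 5/5 * 2882
= 2882 = 2882.00

2882.00


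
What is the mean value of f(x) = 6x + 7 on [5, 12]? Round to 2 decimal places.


Average value = 1/(b-a) * integral from a to b of f(x) dx
First compute the integral of 6x + 7:
F(x) = 3x^2 + 7x
F(12) = 3 * 144 + 7 * 12 = 516
F(5) = 3 * 25 + 7 * 5 = 110
Integral = 516 - 110 = 406
Average = 406 / (12 - 5) = 406 / 7
= 58 = 58.00

58.00


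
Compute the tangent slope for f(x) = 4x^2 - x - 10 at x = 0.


The slope of the tangent line equals f'(x) at the point.
f(x) = 4x^2 - x - 10
f'(x) = 8x - 1
At x = 0:
f'(0) = 8 * 0 - 1
= 0 - 1
= -1

-1


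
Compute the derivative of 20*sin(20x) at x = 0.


Apply the chain rule to differentiate 20*sin(20x):
d/dx [20*sin(20x)]
= 20 * cos(20x) * d/dx(20x)
= 20 * 20 * cos(20x)
= 400 * cos(20x)
Evaluate at x = 0:
= 400 * cos(0)
= 400 * 1
= 400

400


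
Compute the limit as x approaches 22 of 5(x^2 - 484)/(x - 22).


Direct substitution gives 0/0, so we factor the numerator.
Factor: 5(x^2 - 484) = 5 * (x - 22)(x + 22)
Cancel the common factor (x - 22):
5(x^2 - 484)/(x - 22) = 5 * (x + 22)
Now substitute x = 22:
= 5 * (22 + 22) = 220

220


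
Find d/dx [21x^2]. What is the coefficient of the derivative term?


We apply the power rule: d/dx [ax^n] = a*n * x^(n-1)
d/dx [21x^2]
= 21 * 2 * x^(2-1)
= 42x
The coefficient is 42

42


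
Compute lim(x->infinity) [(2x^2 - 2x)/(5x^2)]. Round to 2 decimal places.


For limits at infinity with equal-degree polynomials,
we compare leading coefficients.
Numerator leading term: 2x^2
Denominator leading term: 5x^2
Divide both by x^2:
lim = (2 - 2/x) / (5)
As x -> infinity, the 1/x and 1/x^2 terms vanish:
= 2/5 = 0.40

0.40


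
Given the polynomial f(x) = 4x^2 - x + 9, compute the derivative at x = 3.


Differentiate term by term using power and sum rules:
f(x) = 4x^2 - x + 9
f'(x) = 8x - 1
Substitute x = 3:
f'(3) = 8 * 3 - 1
= 24 - 1
= 23

23


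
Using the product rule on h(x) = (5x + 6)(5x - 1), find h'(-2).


Let u(x) = 5x + 6 and v(x) = 5x - 1
u'(x) = 5
v'(x) = 5
Product rule: h'(x) = u'(x)*v(x) + u(x)*v'(x)
= 5 * (5x - 1) + (5x + 6) * 5
At x = -2:
u(-2) = 5 * (-2) + 6 = -4
v(-2) = 5 * (-2) - 1 = -11
h'(-2) = 5 * (-11) + (-4) * 5
= -55 - 20
= -75

-75


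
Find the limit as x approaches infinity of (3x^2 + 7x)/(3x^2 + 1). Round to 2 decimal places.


For limits at infinity with equal-degree polynomials,
we compare leading coefficients.
Numerator leading term: 3x^2
Denominator leading term: 3x^2
Divide both by x^2:
lim = (3 + 7/x) / (3 + 1/x^2)
As x -> infinity, the 1/x and 1/x^2 terms vanish:
= 3/3 = 1 = 1.00

1.00


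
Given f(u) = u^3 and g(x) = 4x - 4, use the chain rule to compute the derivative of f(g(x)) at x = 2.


Using the chain rule: (f(g(x)))' = f'(g(x)) * g'(x)
First, find g(2):
g(2) = 4 * 2 - 4 = 4
Next, f'(u) = 3u^2
And g'(x) = 4
So f'(g(2)) * g'(2)
= 3 * 4^2 * 4
= 3 * 16 * 4
= 192

192


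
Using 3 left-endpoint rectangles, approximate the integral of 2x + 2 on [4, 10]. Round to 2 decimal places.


Left Riemann sum uses left endpoints of each subinterval.
Interval: [4, 10], n = 3
dx = (10 - 4) / 3 = 2
Left endpoints: [4, 6, 8]
f values: [10, 14, 18]
Sum = dx * (sum of f values)
= 2 * 42
= 84 = 84.00

84.00


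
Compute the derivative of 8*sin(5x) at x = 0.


Apply the chain rule to differentiate 8*sin(5x):
d/dx [8*sin(5x)]
= 8 * cos(5x) * d/dx(5x)
= 8 * 5 * cos(5x)
= 40 * cos(5x)
Evaluate at x = 0:
= 40 * cos(0)
= 40 * 1
= 40

40


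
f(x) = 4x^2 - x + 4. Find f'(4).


Differentiate term by term using power and sum rules:
f(x) = 4x^2 - x + 4
f'(x) = 8x - 1
Substitute x = 4:
f'(4) = 8 * 4 - 1
= 32 - 1
= 31

31


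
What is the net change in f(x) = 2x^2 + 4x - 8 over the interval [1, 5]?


Net change = f(b) - f(a)
f(x) = 2x^2 + 4x - 8
Compute f(5):
f(5) = 2 * 5^2 + 4 * 5 - 8
= 50 + 20 - 8
= 62
Compute f(1):
f(1) = 2 * 1^2 + 4 * 1 - 8
= 2 + 4 - 8
= -2
Net change = 62 - (-2) = 64

64


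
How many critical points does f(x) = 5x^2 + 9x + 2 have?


Find where f'(x) = 0:
f'(x) = 10x + 9
Set f'(x) = 0:
10x + 9 = 0
x = -9 / 10 = -9/10
This is a linear equation in x, so there is exactly one solution.
Number of critical points: 1

1


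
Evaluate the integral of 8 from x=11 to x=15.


The integral of a constant k over [a, b] equals k * (b - a).
integral from 11 to 15 of 8 dx
= 8 * (15 - 11)
= 8 * 4
= 32

32


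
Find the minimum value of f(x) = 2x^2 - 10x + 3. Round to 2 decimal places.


For a quadratic f(x) = ax^2 + bx + c with a > 0, the minimum is at the vertex.
Vertex x-coordinate: x = -b/(2a)
x = -(-10) / (2 * 2)
x = 10/4 = 5/2
Substitute back to find the minimum value:
f(5/2) = 2 * (5/2)^2 - 10 * (5/2) + 3
= 25/2 - 25 + 3
= -19/2 = -9.50

-9.50


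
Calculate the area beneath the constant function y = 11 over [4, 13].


The area under a constant function y = 11 is a rectangle.
Width = 13 - 4 = 9
Height = 11
Area = width * height
= 9 * 11
= 99

99


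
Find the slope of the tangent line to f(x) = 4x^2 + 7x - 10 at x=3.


The slope of the tangent line equals f'(x) at the point.
f(x) = 4x^2 + 7x - 10
f'(x) = 8x + 7
At x = 3:
f'(3) = 8 * 3 + 7
= 24 + 7
= 31

31


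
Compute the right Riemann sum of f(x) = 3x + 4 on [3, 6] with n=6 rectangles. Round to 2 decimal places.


Right Riemann sum uses right endpoints of each subinterval.
Interval: [3, 6], n = 6
dx = (6 - 3) / 6 = 1/2
Right endpoints: [7/2, 4, 9/2, 5, 11/2, 6]
f values: [29/2, 16, 35/2, 19, 41/2, 22]
Sum = dx * (sum of f values)
= 1/2 * 219/2
= 219/4 = 54.75

54.75


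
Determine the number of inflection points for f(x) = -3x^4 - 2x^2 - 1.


Inflection points occur where f''(x) = 0 and concavity changes.
f(x) = -3x^4 - 2x^2 - 1
f'(x) = -12x^3 - 4x
f''(x) = -36x^2 - 4
This is a quadratic in x. Use the discriminant to count real roots.
Discriminant = (0)^2 - 4 * (-36) * (-4)
= 0 - 576
= -576
Since discriminant < 0, f''(x) = 0 has no real solutions.
Number of inflection points: 0

0


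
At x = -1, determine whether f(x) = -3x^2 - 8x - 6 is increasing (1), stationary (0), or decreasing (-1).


Compute f'(x) to determine behavior:
f'(x) = -6x - 8
f'(-1) = -6 * (-1) - 8
= 6 - 8
= -2
Since f'(-1) < 0, the function is decreasing (-1)

-1


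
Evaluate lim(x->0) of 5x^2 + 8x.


Since polynomials are continuous, we use direct substitution.
lim(x->0) of 5x^2 + 8x
= 5 * 0^2 + 8 * 0 + 0
= 0 + 0 + 0
= 0

0


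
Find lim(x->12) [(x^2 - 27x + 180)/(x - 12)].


Direct substitution gives 0/0, so we factor the numerator.
Factor: (x^2 - 27x + 180) = (x - 12)(x - 15)
Cancel the common factor (x - 12):
(x^2 - 27x + 180)/(x - 12) = (x - 15)
Now substitute x = 12:
= (12) - (15) = -3

-3


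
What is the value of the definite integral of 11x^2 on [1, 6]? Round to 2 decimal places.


Find the antiderivative of 11x^2:
F(x) = 11/3 * x^3
Apply the Fundamental Theorem of Calculus:
F(6) - F(1)
= 11/3 * 6^3 - 11/3 * 1^3
= 11/3 * (216 - 1)
= 11/3 * 215
= 2365/3 ≈ 788.33

788.33


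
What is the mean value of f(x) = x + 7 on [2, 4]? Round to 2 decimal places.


Average value = 1/(b-a) * integral from a to b of f(x) dx
First compute the integral of x + 7:
F(x) = (1/2)x^2 + 7x
F(4) = 1/2 * 16 + 7 * 4 = 36
F(2) = 1/2 * 4 + 7 * 2 = 16
Integral = 36 - 16 = 20
Average = 20 / (4 - 2) = 20 / 2
= 10 = 10.00

10.00


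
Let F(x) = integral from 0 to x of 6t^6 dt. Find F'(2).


By the Fundamental Theorem of Calculus (Part 1):
If F(x) = integral from 0 to x of f(t) dt, then F'(x) = f(x)
Here f(t) = 6t^6
So F'(x) = 6x^6
Evaluate at x = 2:
F'(2) = 6 * 2^6
= 6 * 64
= 384

384


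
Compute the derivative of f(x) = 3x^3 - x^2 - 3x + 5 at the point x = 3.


Differentiate f(x) = 3x^3 - x^2 - 3x + 5 term by term:
f'(x) = 9x^2 - 2x - 3
Substitute x = 3:
f'(3) = 9 * 3^2 - 2 * 3 - 3
= 81 - 6 - 3
= 72

72


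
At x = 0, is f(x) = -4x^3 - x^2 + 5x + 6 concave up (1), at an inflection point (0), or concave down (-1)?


Concavity is determined by the sign of f''(x).
f(x) = -4x^3 - x^2 + 5x + 6
f'(x) = -12x^2 - 2x + 5
f''(x) = -24x - 2
f''(0) = -24 * 0 - 2
= 0 - 2
= -2
Since f''(0) < 0, the function is concave down (-1)

-1


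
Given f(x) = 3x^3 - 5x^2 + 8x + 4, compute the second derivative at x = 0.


First derivative:
f'(x) = 9x^2 - 10x + 8
Second derivative:
f''(x) = 18x - 10
Substitute x = 0:
f''(0) = 18 * 0 - 10
= 0 - 10
= -10

-10


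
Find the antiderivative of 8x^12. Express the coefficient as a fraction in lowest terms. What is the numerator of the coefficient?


Apply the power rule for integration:
integral of ax^n dx = a/(n+1) * x^(n+1) + C
integral of 8x^12 dx
= 8/13 * x^13 + C
The coefficient in lowest terms is 8/13, and its numerator is 8

8


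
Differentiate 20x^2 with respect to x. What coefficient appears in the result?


We apply the power rule: d/dx [ax^n] = a*n * x^(n-1)
d/dx [20x^2]
= 20 * 2 * x^(2-1)
= 40x
The coefficient is 40

40


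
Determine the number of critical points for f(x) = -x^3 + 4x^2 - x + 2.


Find where f'(x) = 0:
f(x) = -x^3 + 4x^2 - x + 2
f'(x) = -3x^2 + 8x - 1
This is a quadratic in x. Use the discriminant to count real roots.
Discriminant = (8)^2 - 4 * (-3) * (-1)
= 64 - 12
= 52
Since discriminant > 0, f'(x) = 0 has 2 real solutions.
Number of critical points: 2

2


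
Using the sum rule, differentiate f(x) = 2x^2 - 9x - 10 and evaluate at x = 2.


Differentiate term by term using power and sum rules:
f(x) = 2x^2 - 9x - 10
f'(x) = 4x - 9
Substitute x = 2:
f'(2) = 4 * 2 - 9
= 8 - 9
= -1

-1


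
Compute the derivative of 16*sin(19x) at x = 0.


Apply the chain rule to differentiate 16*sin(19x):
d/dx [16*sin(19x)]
= 16 * cos(19x) * d/dx(19x)
= 16 * 19 * cos(19x)
= 304 * cos(19x)
Evaluate at x = 0:
= 304 * cos(0)
= 304 * 1
= 304

304


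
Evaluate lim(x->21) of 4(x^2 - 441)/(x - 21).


Direct substitution gives 0/0, so we factor the numerator.
Factor: 4(x^2 - 441) = 4 * (x - 21)(x + 21)
Cancel the common factor (x - 21):
4(x^2 - 441)/(x - 21) = 4 * (x + 21)
Now substitute x = 21:
= 4 * (21 + 21) = 168

168


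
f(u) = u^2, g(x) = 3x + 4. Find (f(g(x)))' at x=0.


Using the chain rule: (f(g(x)))' = f'(g(x)) * g'(x)
First, find g(0):
g(0) = 3 * 0 + 4 = 4
Next, f'(u) = 2u
And g'(x) = 3
So f'(g(0)) * g'(0)
= 2 * 4 * 3
= 24

24


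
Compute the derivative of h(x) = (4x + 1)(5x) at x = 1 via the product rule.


Let u(x) = 4x + 1 and v(x) = 5x
u'(x) = 4
v'(x) = 5
Product rule: h'(x) = u'(x)*v(x) + u(x)*v'(x)
= 4 * (5x) + (4x + 1) * 5
At x = 1:
u(1) = 4 * 1 + 1 = 5
v(1) = 5 * 1 + 0 = 5
h'(1) = 4 * 5 + 5 * 5
= 20 + 25
= 45

45


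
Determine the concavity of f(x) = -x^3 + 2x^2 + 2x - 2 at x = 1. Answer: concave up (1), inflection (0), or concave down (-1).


Concavity is determined by the sign of f''(x).
f(x) = -x^3 + 2x^2 + 2x - 2
f'(x) = -3x^2 + 4x + 2
f''(x) = -6x + 4
f''(1) = -6 * 1 + 4
= -6 + 4
= -2
Since f''(1) < 0, the function is concave down (-1)

-1


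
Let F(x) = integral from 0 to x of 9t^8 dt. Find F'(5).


By the Fundamental Theorem of Calculus (Part 1):
If F(x) = integral from 0 to x of f(t) dt, then F'(x) = f(x)
Here f(t) = 9t^8
So F'(x) = 9x^8
Evaluate at x = 5:
F'(5) = 9 * 5^8
= 9 * 390625
= 3515625

3515625


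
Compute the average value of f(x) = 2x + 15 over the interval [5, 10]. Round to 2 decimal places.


Average value = 1/(b-a) * integral from a to b of f(x) dx
First compute the integral of 2x + 15:
F(x) = x^2 + 15x
F(10) = 1 * 100 + 15 * 10 = 250
F(5) = 1 * 25 + 15 * 5 = 100
Integral = 250 - 100 = 150
Average = 150 / (10 - 5) = 150 / 5
= 30 = 30.00

30.00


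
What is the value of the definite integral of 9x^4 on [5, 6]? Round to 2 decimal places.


Find the antiderivative of 9x^4:
F(x) = 9/5 * x^5
Apply the Fundamental Theorem of Calculus:
F(6) - F(5)
= 9/5 * 6^5 - 9/5 * 5^5
= 9/5 * (7776 - 3125)
= 9/5 * 4651
= 41859/5 = 8371.80

8371.80


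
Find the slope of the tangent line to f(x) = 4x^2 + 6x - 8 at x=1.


The slope of the tangent line equals f'(x) at the point.
f(x) = 4x^2 + 6x - 8
f'(x) = 8x + 6
At x = 1:
f'(1) = 8 * 1 + 6
= 8 + 6
= 14

14


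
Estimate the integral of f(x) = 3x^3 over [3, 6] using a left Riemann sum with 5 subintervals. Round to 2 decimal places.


Left Riemann sum uses left endpoints of each subinterval.
Interval: [3, 6], n = 5
dx = (6 - 3) / 5 = 3/5
Left endpoints: [3, 18/5, 21/5, 24/5, 27/5]
f values: [81, 17496/125, 27783/125, 41472/125, 59049/125]
Sum = dx * (sum of f values)
= 3/5 * 6237/5
= 18711/25 = 748.44

748.44


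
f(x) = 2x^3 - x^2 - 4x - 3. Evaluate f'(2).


Differentiate f(x) = 2x^3 - x^2 - 4x - 3 term by term:
f'(x) = 6x^2 - 2x - 4
Substitute x = 2:
f'(2) = 6 * 2^2 - 2 * 2 - 4
= 24 - 4 - 4
= 16

16


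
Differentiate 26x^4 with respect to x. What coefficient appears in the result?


We apply the power rule: d/dx [ax^n] = a*n * x^(n-1)
d/dx [26x^4]
= 26 * 4 * x^(4-1)
= 104x^3
The coefficient is 104

104


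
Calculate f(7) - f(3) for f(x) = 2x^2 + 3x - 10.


Net change = f(b) - f(a)
f(x) = 2x^2 + 3x - 10
Compute f(7):
f(7) = 2 * 7^2 + 3 * 7 - 10
= 98 + 21 - 10
= 109
Compute f(3):
f(3) = 2 * 3^2 + 3 * 3 - 10
= 18 + 9 - 10
= 17
Net change = 109 - 17 = 92

92


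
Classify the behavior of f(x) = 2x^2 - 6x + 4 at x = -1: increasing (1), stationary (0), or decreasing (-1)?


Compute f'(x) to determine behavior:
f'(x) = 4x - 6
f'(-1) = 4 * (-1) - 6
= -4 - 6
= -10
Since f'(-1) < 0, the function is decreasing (-1)

-1


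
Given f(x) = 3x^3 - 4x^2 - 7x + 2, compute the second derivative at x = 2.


First derivative:
f'(x) = 9x^2 - 8x - 7
Second derivative:
f''(x) = 18x - 8
Substitute x = 2:
f''(2) = 18 * 2 - 8
= 36 - 8
= 28

28


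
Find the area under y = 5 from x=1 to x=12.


The area under a constant function y = 5 is a rectangle.
Width = 12 - 1 = 11
Height = 5
Area = width * height
= 11 * 5
= 55

55


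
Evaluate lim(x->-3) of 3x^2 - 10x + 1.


Since polynomials are continuous, we use direct substitution.
lim(x->-3) of 3x^2 - 10x + 1
= 3 * (-3)^2 - 10 * (-3) + 1
= 27 + 30 + 1
= 58

58


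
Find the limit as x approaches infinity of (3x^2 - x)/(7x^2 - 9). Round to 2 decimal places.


For limits at infinity with equal-degree polynomials,
we compare leading coefficients.
Numerator leading term: 3x^2
Denominator leading term: 7x^2
Divide both by x^2:
lim = (3 - 1/x) / (7 - 9/x^2)
As x -> infinity, the 1/x and 1/x^2 terms vanish:
= 3/7 ≈ 0.43

0.43


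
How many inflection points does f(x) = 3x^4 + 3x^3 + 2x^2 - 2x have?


Inflection points occur where f''(x) = 0 and concavity changes.
f(x) = 3x^4 + 3x^3 + 2x^2 - 2x
f'(x) = 12x^3 + 9x^2 + 4x - 2
f''(x) = 36x^2 + 18x + 4
This is a quadratic in x. Use the discriminant to count real roots.
Discriminant = (18)^2 - 4 * 36 * 4
= 324 - 576
= -252
Since discriminant < 0, f''(x) = 0 has no real solutions.
Number of inflection points: 0

0


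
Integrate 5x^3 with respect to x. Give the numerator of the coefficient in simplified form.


Apply the power rule for integration:
integral of ax^n dx = a/(n+1) * x^(n+1) + C
integral of 5x^3 dx
= 5/4 * x^4 + C
The coefficient in lowest terms is 5/4, and its numerator is 5

5


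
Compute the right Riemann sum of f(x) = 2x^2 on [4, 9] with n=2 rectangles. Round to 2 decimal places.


Right Riemann sum uses right endpoints of each subinterval.
Interval: [4, 9], n = 2
dx = (9 - 4) / 2 = 5/2
Right endpoints: [13/2, 9]
f values: [169/2, 162]
Sum = dx * (sum of f values)
= 5/2 * 493/2
= 2465/4 = 616.25

616.25


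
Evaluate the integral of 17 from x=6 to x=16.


The integral of a constant k over [a, b] equals k * (b - a).
integral from 6 to 16 of 17 dx
= 17 * (16 - 6)
= 17 * 10
= 170

170


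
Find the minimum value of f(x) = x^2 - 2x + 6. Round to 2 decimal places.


For a quadratic f(x) = ax^2 + bx + c with a > 0, the minimum is at the vertex.
Vertex x-coordinate: x = -b/(2a)
x = -(-2) / (2 * 1)
x = 2/2 = 1
Substitute back to find the minimum value:
f(1) = 1 * 1^2 - 2 * 1 + 6
= 1 - 2 + 6
= 5 = 5.00

5.00


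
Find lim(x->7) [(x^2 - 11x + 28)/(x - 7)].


Direct substitution gives 0/0, so we factor the numerator.
Factor: (x^2 - 11x + 28) = (x - 7)(x - 4)
Cancel the common factor (x - 7):
(x^2 - 11x + 28)/(x - 7) = (x - 4)
Now substitute x = 7:
= (7) - (4) = 3

3


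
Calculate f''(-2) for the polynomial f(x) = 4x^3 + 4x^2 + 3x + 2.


First derivative:
f'(x) = 12x^2 + 8x + 3
Second derivative:
f''(x) = 24x + 8
Substitute x = -2:
f''(-2) = 24 * (-2) + 8
= -48 + 8
= -40

-40


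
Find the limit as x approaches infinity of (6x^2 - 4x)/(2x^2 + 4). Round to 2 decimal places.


For limits at infinity with equal-degree polynomials,
we compare leading coefficients.
Numerator leading term: 6x^2
Denominator leading term: 2x^2
Divide both by x^2:
lim = (6 - 4/x) / (2 + 4/x^2)
As x -> infinity, the 1/x and 1/x^2 terms vanish:
= 6/2 = 3 = 3.00

3.00


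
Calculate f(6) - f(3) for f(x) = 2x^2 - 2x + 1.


Net change = f(b) - f(a)
f(x) = 2x^2 - 2x + 1
Compute f(6):
f(6) = 2 * 6^2 - 2 * 6 + 1
= 72 - 12 + 1
= 61
Compute f(3):
f(3) = 2 * 3^2 - 2 * 3 + 1
= 18 - 6 + 1
= 13
Net change = 61 - 13 = 48

48


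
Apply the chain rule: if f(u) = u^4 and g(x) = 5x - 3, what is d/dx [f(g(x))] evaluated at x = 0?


Using the chain rule: (f(g(x)))' = f'(g(x)) * g'(x)
First, find g(0):
g(0) = 5 * 0 - 3 = -3
Next, f'(u) = 4u^3
And g'(x) = 5
So f'(g(0)) * g'(0)
= 4 * (-3)^3 * 5
= 4 * (-27) * 5
= -540

-540


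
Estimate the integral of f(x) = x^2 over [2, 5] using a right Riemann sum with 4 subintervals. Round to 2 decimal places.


Right Riemann sum uses right endpoints of each subinterval.
Interval: [2, 5], n = 4
dx = (5 - 2) / 4 = 3/4
Right endpoints: [11/4, 7/2, 17/4, 5]
f values: [121/16, 49/4, 289/16, 25]
Sum = dx * (sum of f values)
= 3/4 * 503/8
= 1509/32 ≈ 47.16

47.16


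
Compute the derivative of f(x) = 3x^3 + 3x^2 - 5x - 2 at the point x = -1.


Differentiate f(x) = 3x^3 + 3x^2 - 5x - 2 term by term:
f'(x) = 9x^2 + 6x - 5
Substitute x = -1:
f'(-1) = 9 * (-1)^2 + 6 * (-1) - 5
= 9 - 6 - 5
= -2

-2


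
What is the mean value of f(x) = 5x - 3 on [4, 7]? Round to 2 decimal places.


Average value = 1/(b-a) * integral from a to b of f(x) dx
First compute the integral of 5x - 3:
F(x) = (5/2)x^2 - 3x
F(7) = 5/2 * 49 - 3 * 7 = 203/2
F(4) = 5/2 * 16 - 3 * 4 = 28
Integral = 203/2 - 28 = 147/2
Average = (147/2) / (7 - 4) = (147/2) / 3
= 49/2 = 24.50

24.50


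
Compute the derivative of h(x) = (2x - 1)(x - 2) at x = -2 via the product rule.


Let u(x) = 2x - 1 and v(x) = x - 2
u'(x) = 2
v'(x) = 1
Product rule: h'(x) = u'(x)*v(x) + u(x)*v'(x)
= 2 * (x - 2) + (2x - 1) * 1
At x = -2:
u(-2) = 2 * (-2) - 1 = -5
v(-2) = 1 * (-2) - 2 = -4
h'(-2) = 2 * (-4) + (-5) * 1
= -8 - 5
= -13

-13


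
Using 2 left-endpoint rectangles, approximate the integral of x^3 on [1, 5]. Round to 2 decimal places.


Left Riemann sum uses left endpoints of each subinterval.
Interval: [1, 5], n = 2
dx = (5 - 1) / 2 = 2
Left endpoints: [1, 3]
f values: [1, 27]
Sum = dx * (sum of f values)
= 2 * 28
= 56 = 56.00

56.00


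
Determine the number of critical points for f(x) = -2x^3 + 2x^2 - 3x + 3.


Find where f'(x) = 0:
f(x) = -2x^3 + 2x^2 - 3x + 3
f'(x) = -6x^2 + 4x - 3
This is a quadratic in x. Use the discriminant to count real roots.
Discriminant = (4)^2 - 4 * (-6) * (-3)
= 16 - 72
= -56
Since discriminant < 0, f'(x) = 0 has no real solutions.
Number of critical points: 0

0


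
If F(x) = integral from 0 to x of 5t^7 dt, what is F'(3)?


By the Fundamental Theorem of Calculus (Part 1):
If F(x) = integral from 0 to x of f(t) dt, then F'(x) = f(x)
Here f(t) = 5t^7
So F'(x) = 5x^7
Evaluate at x = 3:
F'(3) = 5 * 3^7
= 5 * 2187
= 10935

10935


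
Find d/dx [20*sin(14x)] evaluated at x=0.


Apply the chain rule to differentiate 20*sin(14x):
d/dx [20*sin(14x)]
= 20 * cos(14x) * d/dx(14x)
= 20 * 14 * cos(14x)
= 280 * cos(14x)
Evaluate at x = 0:
= 280 * cos(0)
= 280 * 1
= 280

280


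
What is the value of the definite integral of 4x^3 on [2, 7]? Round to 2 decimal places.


Find the antiderivative of 4x^3:
F(x) = 4/4 * x^4
Apply the Fundamental Theorem of Calculus:
F(7) - F(2)
= 4/4 * 7^4 - 4/4 * 2^4
= 4/4 * (2401 - 16)
= 4/4 * 2385
= 2385 = 2385.00

2385.00


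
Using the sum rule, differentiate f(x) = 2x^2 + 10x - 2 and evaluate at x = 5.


Differentiate term by term using power and sum rules:
f(x) = 2x^2 + 10x - 2
f'(x) = 4x + 10
Substitute x = 5:
f'(5) = 4 * 5 + 10
= 20 + 10
= 30

30


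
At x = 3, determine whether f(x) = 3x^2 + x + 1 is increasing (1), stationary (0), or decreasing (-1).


Compute f'(x) to determine behavior:
f'(x) = 6x + 1
f'(3) = 6 * 3 + 1
= 18 + 1
= 19
Since f'(3) > 0, the function is increasing (1)

1


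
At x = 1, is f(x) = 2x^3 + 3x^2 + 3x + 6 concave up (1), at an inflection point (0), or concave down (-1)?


Concavity is determined by the sign of f''(x).
f(x) = 2x^3 + 3x^2 + 3x + 6
f'(x) = 6x^2 + 6x + 3
f''(x) = 12x + 6
f''(1) = 12 * 1 + 6
= 12 + 6
= 18
Since f''(1) > 0, the function is concave up (1)

1


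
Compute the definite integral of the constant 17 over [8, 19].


The integral of a constant k over [a, b] equals k * (b - a).
integral from 8 to 19 of 17 dx
= 17 * (19 - 8)
= 17 * 11
= 187

187


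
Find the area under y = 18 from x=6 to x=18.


The area under a constant function y = 18 is a rectangle.
Width = 18 - 6 = 12
Height = 18
Area = width * height
= 12 * 18
= 216

216


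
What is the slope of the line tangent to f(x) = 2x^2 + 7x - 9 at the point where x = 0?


The slope of the tangent line equals f'(x) at the point.
f(x) = 2x^2 + 7x - 9
f'(x) = 4x + 7
At x = 0:
f'(0) = 4 * 0 + 7
= 0 + 7
= 7

7


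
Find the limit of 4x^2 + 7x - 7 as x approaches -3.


Since polynomials are continuous, we use direct substitution.
lim(x->-3) of 4x^2 + 7x - 7
= 4 * (-3)^2 + 7 * (-3) - 7
= 36 - 21 - 7
= 8

8


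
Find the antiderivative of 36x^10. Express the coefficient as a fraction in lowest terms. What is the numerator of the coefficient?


Apply the power rule for integration:
integral of ax^n dx = a/(n+1) * x^(n+1) + C
integral of 36x^10 dx
= 36/11 * x^11 + C
The coefficient in lowest terms is 36/11, and its numerator is 36

36


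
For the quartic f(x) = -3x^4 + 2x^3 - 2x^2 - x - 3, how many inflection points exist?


Inflection points occur where f''(x) = 0 and concavity changes.
f(x) = -3x^4 + 2x^3 - 2x^2 - x - 3
f'(x) = -12x^3 + 6x^2 - 4x - 1
f''(x) = -36x^2 + 12x - 4
This is a quadratic in x. Use the discriminant to count real roots.
Discriminant = (12)^2 - 4 * (-36) * (-4)
= 144 - 576
= -432
Since discriminant < 0, f''(x) = 0 has no real solutions.
Number of inflection points: 0

0


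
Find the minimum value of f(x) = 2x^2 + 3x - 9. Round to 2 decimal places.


For a quadratic f(x) = ax^2 + bx + c with a > 0, the minimum is at the vertex.
Vertex x-coordinate: x = -b/(2a)
x = -(3) / (2 * 2)
x = -3/4
Substitute back to find the minimum value:
f(-3/4) = 2 * (-3/4)^2 + 3 * (-3/4) - 9
= 9/8 - 9/4 - 9
= -81/8 ≈ -10.13

-10.13


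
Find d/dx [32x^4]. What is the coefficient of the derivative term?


We apply the power rule: d/dx [ax^n] = a*n * x^(n-1)
d/dx [32x^4]
= 32 * 4 * x^(4-1)
= 128x^3
The coefficient is 128

128


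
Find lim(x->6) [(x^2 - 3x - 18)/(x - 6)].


Direct substitution gives 0/0, so we factor the numerator.
Factor: (x^2 - 3x - 18) = (x - 6)(x + 3)
Cancel the common factor (x - 6):
(x^2 - 3x - 18)/(x - 6) = (x + 3)
Now substitute x = 6:
= (6) - (-3) = 9

9


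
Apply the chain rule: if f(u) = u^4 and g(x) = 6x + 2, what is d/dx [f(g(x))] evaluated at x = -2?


Using the chain rule: (f(g(x)))' = f'(g(x)) * g'(x)
First, find g(-2):
g(-2) = 6 * (-2) + 2 = -10
Next, f'(u) = 4u^3
And g'(x) = 6
So f'(g(-2)) * g'(-2)
= 4 * (-10)^3 * 6
= 4 * (-1000) * 6
= -24000

-24000
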